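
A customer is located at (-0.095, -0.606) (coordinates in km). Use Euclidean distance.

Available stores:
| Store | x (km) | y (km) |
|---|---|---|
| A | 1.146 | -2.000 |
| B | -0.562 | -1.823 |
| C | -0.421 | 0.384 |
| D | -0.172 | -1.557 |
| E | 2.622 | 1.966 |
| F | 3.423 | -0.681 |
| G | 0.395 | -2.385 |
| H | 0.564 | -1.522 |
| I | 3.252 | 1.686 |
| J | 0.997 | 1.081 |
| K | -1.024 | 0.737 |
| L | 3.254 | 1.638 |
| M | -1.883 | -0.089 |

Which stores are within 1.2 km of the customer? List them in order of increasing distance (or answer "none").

D, C, H

Distances from (-0.095, -0.606):
A: √((1.241)² + (-1.394)²) = √(1.54008 + 1.94324) = 1.866 km
B: √((-0.467)² + (-1.217)²) = √(0.21809 + 1.48109) = 1.304 km
C: √((-0.326)² + (0.990)²) = √(0.10628 + 0.98010) = 1.042 km
D: √((-0.077)² + (-0.951)²) = √(0.00593 + 0.90440) = 0.954 km
E: √((2.717)² + (2.572)²) = √(7.38209 + 6.61518) = 3.741 km
F: √((3.518)² + (-0.075)²) = √(12.37632 + 0.00563) = 3.519 km
G: √((0.490)² + (-1.779)²) = √(0.24010 + 3.16484) = 1.845 km
H: √((0.659)² + (-0.916)²) = √(0.43428 + 0.83906) = 1.128 km
I: √((3.347)² + (2.292)²) = √(11.20241 + 5.25326) = 4.057 km
J: √((1.092)² + (1.687)²) = √(1.19246 + 2.84597) = 2.010 km
K: √((-0.929)² + (1.343)²) = √(0.86304 + 1.80365) = 1.633 km
L: √((3.349)² + (2.244)²) = √(11.21580 + 5.03554) = 4.031 km
M: √((-1.788)² + (0.517)²) = √(3.19694 + 0.26729) = 1.861 km
Threshold 1.2 km: D (0.954 km), C (1.042 km), H (1.128 km) are within range.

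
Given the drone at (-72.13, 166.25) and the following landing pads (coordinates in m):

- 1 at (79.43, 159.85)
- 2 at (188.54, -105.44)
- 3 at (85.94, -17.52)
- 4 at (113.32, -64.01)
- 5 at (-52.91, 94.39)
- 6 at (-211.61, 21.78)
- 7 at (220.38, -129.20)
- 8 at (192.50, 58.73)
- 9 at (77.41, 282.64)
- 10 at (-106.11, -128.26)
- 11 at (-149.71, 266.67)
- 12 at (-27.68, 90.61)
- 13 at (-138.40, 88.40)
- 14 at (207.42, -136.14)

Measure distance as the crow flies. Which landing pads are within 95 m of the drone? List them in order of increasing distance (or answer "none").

Distances from (-72.13, 166.25):
1: √((151.56)² + (-6.40)²) = √(22970.4336 + 40.9600) = 151.70 m
2: √((260.67)² + (-271.69)²) = √(67948.8489 + 73815.4561) = 376.52 m
3: √((158.07)² + (-183.77)²) = √(24986.1249 + 33771.4129) = 242.40 m
4: √((185.45)² + (-230.26)²) = √(34391.7025 + 53019.6676) = 295.65 m
5: √((19.22)² + (-71.86)²) = √(369.4084 + 5163.8596) = 74.39 m
6: √((-139.48)² + (-144.47)²) = √(19454.6704 + 20871.5809) = 200.81 m
7: √((292.51)² + (-295.45)²) = √(85562.1001 + 87290.7025) = 415.76 m
8: √((264.63)² + (-107.52)²) = √(70029.0369 + 11560.5504) = 285.64 m
9: √((149.54)² + (116.39)²) = √(22362.2116 + 13546.6321) = 189.50 m
10: √((-33.98)² + (-294.51)²) = √(1154.6404 + 86736.1401) = 296.46 m
11: √((-77.58)² + (100.42)²) = √(6018.6564 + 10084.1764) = 126.90 m
12: √((44.45)² + (-75.64)²) = √(1975.8025 + 5721.4096) = 87.73 m
13: √((-66.27)² + (-77.85)²) = √(4391.7129 + 6060.6225) = 102.24 m
14: √((279.55)² + (-302.39)²) = √(78148.2025 + 91439.7121) = 411.81 m
Threshold 95 m: 5 (74.39 m), 12 (87.73 m) are within range.

5, 12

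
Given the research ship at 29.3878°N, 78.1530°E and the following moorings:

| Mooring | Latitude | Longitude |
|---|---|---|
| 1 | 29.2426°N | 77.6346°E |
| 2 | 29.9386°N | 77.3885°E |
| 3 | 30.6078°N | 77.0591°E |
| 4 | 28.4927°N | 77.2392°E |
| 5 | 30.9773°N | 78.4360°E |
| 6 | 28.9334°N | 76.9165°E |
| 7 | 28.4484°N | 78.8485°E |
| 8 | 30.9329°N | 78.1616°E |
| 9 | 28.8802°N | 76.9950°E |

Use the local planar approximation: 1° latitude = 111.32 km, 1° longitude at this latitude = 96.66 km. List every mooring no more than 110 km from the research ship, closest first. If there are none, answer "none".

1, 2

Distances from 29.3878°N, 78.1530°E:
1: √((-0.1452·111.32)² + (-0.5184·96.66)²) = √(261.264034 + 2510.866182) = 52.6510 km
2: √((0.5508·111.32)² + (-0.7645·96.66)²) = √(3759.536092 + 5460.703058) = 96.0221 km
3: √((1.2200·111.32)² + (-1.0939·96.66)²) = √(18444.464748 + 11180.180787) = 172.1181 km
4: √((-0.8951·111.32)² + (-0.9138·96.66)²) = √(9928.634183 + 7801.819332) = 133.1557 km
5: √((1.5895·111.32)² + (0.2830·96.66)²) = √(31308.874793 + 748.283989) = 179.0451 km
6: √((-0.4544·111.32)² + (-1.2365·96.66)²) = √(2558.721632 + 14285.051914) = 129.7836 km
7: √((-0.9394·111.32)² + (0.6955·96.66)²) = √(10935.723149 + 4519.473563) = 124.3189 km
8: √((1.5451·111.32)² + (0.0086·96.66)²) = √(29584.183008 + 0.691020) = 172.0025 km
9: √((-0.5076·111.32)² + (-1.1580·96.66)²) = √(3192.931652 + 12528.835306) = 125.3865 km
Threshold 110 km: 1 (52.6510 km), 2 (96.0221 km) are within range.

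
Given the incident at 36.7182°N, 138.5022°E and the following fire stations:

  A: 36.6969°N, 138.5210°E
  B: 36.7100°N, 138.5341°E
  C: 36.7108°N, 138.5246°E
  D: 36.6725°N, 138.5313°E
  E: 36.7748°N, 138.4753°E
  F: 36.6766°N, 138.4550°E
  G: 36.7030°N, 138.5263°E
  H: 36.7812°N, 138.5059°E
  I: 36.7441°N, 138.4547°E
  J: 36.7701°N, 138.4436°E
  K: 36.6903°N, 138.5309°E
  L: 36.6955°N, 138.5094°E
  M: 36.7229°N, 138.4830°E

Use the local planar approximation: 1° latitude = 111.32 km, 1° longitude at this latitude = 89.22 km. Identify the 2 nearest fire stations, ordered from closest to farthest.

Distances from 36.7182°N, 138.5022°E:
A: 2.9044 km
B: 2.9889 km
C: 2.1616 km
D: 5.7115 km
E: 6.7423 km
F: 6.2593 km
G: 2.7361 km
H: 7.0209 km
I: 5.1257 km
J: 7.7920 km
K: 4.0253 km
L: 2.6073 km
M: 1.7911 km
Sorted: M (1.7911 km) < C (2.1616 km) < L (2.6073 km) < G (2.7361 km) < …

M, C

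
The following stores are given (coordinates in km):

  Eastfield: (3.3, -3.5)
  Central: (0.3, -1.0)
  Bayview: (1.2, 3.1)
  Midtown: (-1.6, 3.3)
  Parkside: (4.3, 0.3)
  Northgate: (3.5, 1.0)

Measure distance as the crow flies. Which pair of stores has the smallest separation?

Parkside and Northgate

Pairwise distances:
Parkside–Northgate: 1.06 km
Bayview–Midtown: 2.81 km
Bayview–Northgate: 3.11 km
Central–Northgate: 3.77 km
Eastfield–Central: 3.91 km
Eastfield–Parkside: 3.93 km
Bayview–Parkside: 4.18 km
Central–Bayview: 4.20 km
Central–Parkside: 4.21 km
Eastfield–Northgate: 4.50 km
Central–Midtown: 4.70 km
Midtown–Northgate: 5.59 km
Midtown–Parkside: 6.62 km
Eastfield–Bayview: 6.93 km
Eastfield–Midtown: 8.38 km
Closest pair: Parkside–Northgate at 1.06 km.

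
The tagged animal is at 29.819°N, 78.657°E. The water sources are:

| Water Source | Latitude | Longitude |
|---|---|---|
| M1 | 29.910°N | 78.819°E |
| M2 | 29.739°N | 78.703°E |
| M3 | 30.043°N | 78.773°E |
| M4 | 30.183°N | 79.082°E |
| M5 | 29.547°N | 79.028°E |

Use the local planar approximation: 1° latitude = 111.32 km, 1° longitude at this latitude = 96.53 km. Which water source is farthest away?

M4

Distances from 29.819°N, 78.657°E:
M1: √((0.091·111.32)² + (0.162·96.53)²) = √(102.61933 + 244.54267) = 18.632 km
M2: √((-0.080·111.32)² + (0.046·96.53)²) = √(79.30971 + 19.71697) = 9.951 km
M3: √((0.224·111.32)² + (0.116·96.53)²) = √(621.78814 + 125.38356) = 27.334 km
M4: √((0.364·111.32)² + (0.425·96.53)²) = √(1641.90930 + 1683.07114) = 57.663 km
M5: √((-0.272·111.32)² + (0.371·96.53)²) = √(916.82026 + 1282.54447) = 46.897 km
Maximum: M4 at 57.663 km.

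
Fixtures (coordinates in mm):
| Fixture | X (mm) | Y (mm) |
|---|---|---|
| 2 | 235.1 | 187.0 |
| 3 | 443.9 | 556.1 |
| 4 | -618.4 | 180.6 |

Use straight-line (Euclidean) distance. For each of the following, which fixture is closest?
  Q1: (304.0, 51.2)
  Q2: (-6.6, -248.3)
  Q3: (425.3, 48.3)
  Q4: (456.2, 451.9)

Q1 at (304.0, 51.2):
  2: √((-68.9)² + (135.8)²) = √(4747.210 + 18441.640) = 152.3 mm
  3: √((139.9)² + (504.9)²) = √(19572.010 + 254924.010) = 523.9 mm
  4: √((-922.4)² + (129.4)²) = √(850821.760 + 16744.360) = 931.4 mm
  → nearest: 2 (152.3 mm)
Q2 at (-6.6, -248.3):
  2: √((241.7)² + (435.3)²) = √(58418.890 + 189486.090) = 497.9 mm
  3: √((450.5)² + (804.4)²) = √(202950.250 + 647059.360) = 922.0 mm
  4: √((-611.8)² + (428.9)²) = √(374299.240 + 183955.210) = 747.2 mm
  → nearest: 2 (497.9 mm)
Q3 at (425.3, 48.3):
  2: √((-190.2)² + (138.7)²) = √(36176.040 + 19237.690) = 235.4 mm
  3: √((18.6)² + (507.8)²) = √(345.960 + 257860.840) = 508.1 mm
  4: √((-1043.7)² + (132.3)²) = √(1089309.690 + 17503.290) = 1052.1 mm
  → nearest: 2 (235.4 mm)
Q4 at (456.2, 451.9):
  2: √((-221.1)² + (-264.9)²) = √(48885.210 + 70172.010) = 345.0 mm
  3: √((-12.3)² + (104.2)²) = √(151.290 + 10857.640) = 104.9 mm
  4: √((-1074.6)² + (-271.3)²) = √(1154765.160 + 73603.690) = 1108.3 mm
  → nearest: 3 (104.9 mm)

Q1→2; Q2→2; Q3→2; Q4→3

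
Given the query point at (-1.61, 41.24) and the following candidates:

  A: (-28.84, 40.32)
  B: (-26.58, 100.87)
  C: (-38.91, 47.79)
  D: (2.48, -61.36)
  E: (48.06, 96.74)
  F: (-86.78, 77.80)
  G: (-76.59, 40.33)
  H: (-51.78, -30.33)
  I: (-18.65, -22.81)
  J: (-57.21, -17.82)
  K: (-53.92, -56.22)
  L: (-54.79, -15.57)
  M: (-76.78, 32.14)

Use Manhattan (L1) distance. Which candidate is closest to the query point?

A

Distances from (-1.61, 41.24):
A: |-27.23| + |-0.92| = 27.23 + 0.92 = 28.15
B: |-24.97| + |59.63| = 24.97 + 59.63 = 84.60
C: |-37.30| + |6.55| = 37.30 + 6.55 = 43.85
D: |4.09| + |-102.60| = 4.09 + 102.60 = 106.69
E: |49.67| + |55.50| = 49.67 + 55.50 = 105.17
F: |-85.17| + |36.56| = 85.17 + 36.56 = 121.73
G: |-74.98| + |-0.91| = 74.98 + 0.91 = 75.89
H: |-50.17| + |-71.57| = 50.17 + 71.57 = 121.74
I: |-17.04| + |-64.05| = 17.04 + 64.05 = 81.09
J: |-55.60| + |-59.06| = 55.60 + 59.06 = 114.66
K: |-52.31| + |-97.46| = 52.31 + 97.46 = 149.77
L: |-53.18| + |-56.81| = 53.18 + 56.81 = 109.99
M: |-75.17| + |-9.10| = 75.17 + 9.10 = 84.27
Minimum: A at 28.15.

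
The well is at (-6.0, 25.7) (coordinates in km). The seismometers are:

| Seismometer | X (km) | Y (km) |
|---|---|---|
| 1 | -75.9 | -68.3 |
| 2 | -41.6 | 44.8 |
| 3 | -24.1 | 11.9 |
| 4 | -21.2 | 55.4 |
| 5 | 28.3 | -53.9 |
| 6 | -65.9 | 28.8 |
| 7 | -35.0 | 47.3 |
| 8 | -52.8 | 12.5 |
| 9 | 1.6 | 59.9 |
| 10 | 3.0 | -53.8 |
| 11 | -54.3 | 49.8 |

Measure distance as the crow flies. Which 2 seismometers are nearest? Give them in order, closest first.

3, 4

Distances from (-6.0, 25.7):
1: 117.1 km
2: 40.4 km
3: 22.8 km
4: 33.4 km
5: 86.7 km
6: 60.0 km
7: 36.2 km
8: 48.6 km
9: 35.0 km
10: 80.0 km
11: 54.0 km
Sorted: 3 (22.8 km) < 4 (33.4 km) < 9 (35.0 km) < 7 (36.2 km) < …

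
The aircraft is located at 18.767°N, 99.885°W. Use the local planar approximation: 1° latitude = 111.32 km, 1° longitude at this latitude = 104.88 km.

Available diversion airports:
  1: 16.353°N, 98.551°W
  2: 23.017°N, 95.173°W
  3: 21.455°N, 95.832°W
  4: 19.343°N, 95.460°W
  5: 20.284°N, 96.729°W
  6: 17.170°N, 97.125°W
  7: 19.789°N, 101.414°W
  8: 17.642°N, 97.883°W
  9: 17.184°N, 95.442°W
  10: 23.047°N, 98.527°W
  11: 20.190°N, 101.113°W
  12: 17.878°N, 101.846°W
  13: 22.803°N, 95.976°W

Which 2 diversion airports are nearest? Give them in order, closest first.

Distances from 18.767°N, 99.885°W:
1: 302.967 km
2: 684.150 km
3: 519.836 km
4: 468.503 km
5: 371.591 km
6: 339.702 km
7: 196.619 km
8: 244.481 km
9: 498.189 km
10: 497.282 km
11: 204.159 km
12: 228.241 km
13: 608.227 km
Sorted: 7 (196.619 km) < 11 (204.159 km) < 12 (228.241 km) < 8 (244.481 km) < …

7, 11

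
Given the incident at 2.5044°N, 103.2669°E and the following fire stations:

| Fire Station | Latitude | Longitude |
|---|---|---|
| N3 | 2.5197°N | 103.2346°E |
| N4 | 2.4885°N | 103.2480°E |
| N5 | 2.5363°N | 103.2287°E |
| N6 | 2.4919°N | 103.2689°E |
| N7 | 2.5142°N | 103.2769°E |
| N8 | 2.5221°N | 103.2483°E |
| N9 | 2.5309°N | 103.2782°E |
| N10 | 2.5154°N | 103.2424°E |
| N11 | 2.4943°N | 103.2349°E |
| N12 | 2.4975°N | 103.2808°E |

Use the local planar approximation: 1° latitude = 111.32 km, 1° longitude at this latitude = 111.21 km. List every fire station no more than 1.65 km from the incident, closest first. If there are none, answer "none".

N6, N7

Distances from 2.5044°N, 103.2669°E:
N3: √((0.0153·111.32)² + (-0.0323·111.21)²) = √(2.900877 + 12.903060) = 3.9754 km
N4: √((-0.0159·111.32)² + (-0.0189·111.21)²) = √(3.132858 + 4.417853) = 2.7479 km
N5: √((0.0319·111.32)² + (-0.0382·111.21)²) = √(12.610368 + 18.047390) = 5.5369 km
N6: √((-0.0125·111.32)² + (0.0020·111.21)²) = √(1.936272 + 0.049471) = 1.4092 km
N7: √((0.0098·111.32)² + (0.0100·111.21)²) = √(1.190141 + 1.236766) = 1.5579 km
N8: √((0.0177·111.32)² + (-0.0186·111.21)²) = √(3.882334 + 4.278717) = 2.8568 km
N9: √((0.0265·111.32)² + (0.0113·111.21)²) = √(8.702382 + 1.579227) = 3.2065 km
N10: √((0.0110·111.32)² + (-0.0245·111.21)²) = √(1.499449 + 7.423690) = 2.9872 km
N11: √((-0.0101·111.32)² + (-0.0320·111.21)²) = √(1.264122 + 12.664488) = 3.7321 km
N12: √((-0.0069·111.32)² + (0.0139·111.21)²) = √(0.589990 + 2.389556) = 1.7261 km
Threshold 1.65 km: N6 (1.4092 km), N7 (1.5579 km) are within range.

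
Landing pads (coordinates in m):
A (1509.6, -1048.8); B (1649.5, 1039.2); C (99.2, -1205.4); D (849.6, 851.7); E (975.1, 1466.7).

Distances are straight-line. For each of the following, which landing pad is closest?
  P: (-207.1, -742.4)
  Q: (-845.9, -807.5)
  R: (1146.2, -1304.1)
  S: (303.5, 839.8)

P→C; Q→C; R→A; S→D

P at (-207.1, -742.4):
  A: √((1716.7)² + (-306.4)²) = √(2947058.890 + 93880.960) = 1743.8 m
  B: √((1856.6)² + (1781.6)²) = √(3446963.560 + 3174098.560) = 2573.1 m
  C: √((306.3)² + (-463.0)²) = √(93819.690 + 214369.000) = 555.1 m
  D: √((1056.7)² + (1594.1)²) = √(1116614.890 + 2541154.810) = 1912.5 m
  E: √((1182.2)² + (2209.1)²) = √(1397596.840 + 4880122.810) = 2505.5 m
  → nearest: C (555.1 m)
Q at (-845.9, -807.5):
  A: √((2355.5)² + (-241.3)²) = √(5548380.250 + 58225.690) = 2367.8 m
  B: √((2495.4)² + (1846.7)²) = √(6227021.160 + 3410300.890) = 3104.4 m
  C: √((945.1)² + (-397.9)²) = √(893214.010 + 158324.410) = 1025.4 m
  D: √((1695.5)² + (1659.2)²) = √(2874720.250 + 2752944.640) = 2372.3 m
  E: √((1821.0)² + (2274.2)²) = √(3316041.000 + 5171985.640) = 2913.4 m
  → nearest: C (1025.4 m)
R at (1146.2, -1304.1):
  A: √((363.4)² + (255.3)²) = √(132059.560 + 65178.090) = 444.1 m
  B: √((503.3)² + (2343.3)²) = √(253310.890 + 5491054.890) = 2396.7 m
  C: √((-1047.0)² + (98.7)²) = √(1096209.000 + 9741.690) = 1051.6 m
  D: √((-296.6)² + (2155.8)²) = √(87971.560 + 4647473.640) = 2176.1 m
  E: √((-171.1)² + (2770.8)²) = √(29275.210 + 7677332.640) = 2776.1 m
  → nearest: A (444.1 m)
S at (303.5, 839.8):
  A: √((1206.1)² + (-1888.6)²) = √(1454677.210 + 3566809.960) = 2240.9 m
  B: √((1346.0)² + (199.4)²) = √(1811716.000 + 39760.360) = 1360.7 m
  C: √((-204.3)² + (-2045.2)²) = √(41738.490 + 4182843.040) = 2055.4 m
  D: √((546.1)² + (11.9)²) = √(298225.210 + 141.610) = 546.2 m
  E: √((671.6)² + (626.9)²) = √(451046.560 + 393003.610) = 918.7 m
  → nearest: D (546.2 m)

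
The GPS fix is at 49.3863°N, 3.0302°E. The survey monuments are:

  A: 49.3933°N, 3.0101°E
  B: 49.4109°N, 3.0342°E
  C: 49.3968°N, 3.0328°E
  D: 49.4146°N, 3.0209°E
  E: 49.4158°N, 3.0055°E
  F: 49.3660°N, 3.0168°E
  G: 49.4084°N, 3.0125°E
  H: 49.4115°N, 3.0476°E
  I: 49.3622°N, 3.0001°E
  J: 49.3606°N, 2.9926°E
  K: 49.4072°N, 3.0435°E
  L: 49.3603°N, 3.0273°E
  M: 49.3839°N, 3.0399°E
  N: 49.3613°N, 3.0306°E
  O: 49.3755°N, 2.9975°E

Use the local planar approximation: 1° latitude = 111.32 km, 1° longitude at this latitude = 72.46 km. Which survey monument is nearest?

Distances from 49.3863°N, 3.0302°E:
A: 1.6518 km
B: 2.7538 km
C: 1.1839 km
D: 3.2216 km
E: 3.7400 km
F: 2.4596 km
G: 2.7744 km
H: 3.0756 km
I: 3.4575 km
J: 3.9507 km
K: 2.5183 km
L: 2.9019 km
M: 0.7519 km
N: 2.7832 km
O: 2.6570 km
Minimum: M at 0.7519 km.

M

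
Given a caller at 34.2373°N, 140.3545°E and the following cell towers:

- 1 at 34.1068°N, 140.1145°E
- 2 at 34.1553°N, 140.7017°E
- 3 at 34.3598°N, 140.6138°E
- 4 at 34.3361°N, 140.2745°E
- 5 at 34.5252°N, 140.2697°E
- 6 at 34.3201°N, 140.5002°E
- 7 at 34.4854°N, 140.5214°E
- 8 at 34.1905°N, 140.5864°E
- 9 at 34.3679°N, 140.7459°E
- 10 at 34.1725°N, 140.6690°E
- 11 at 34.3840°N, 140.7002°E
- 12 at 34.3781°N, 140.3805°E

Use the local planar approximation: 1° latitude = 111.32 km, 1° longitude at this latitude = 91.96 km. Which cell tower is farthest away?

Distances from 34.2373°N, 140.3545°E:
1: √((-0.1305·111.32)² + (-0.2400·91.96)²) = √(211.041283 + 487.102556) = 26.4224 km
2: √((-0.0820·111.32)² + (0.3472·91.96)²) = √(83.324765 + 1019.429879) = 33.2077 km
3: √((0.1225·111.32)² + (0.2593·91.96)²) = √(185.959587 + 568.594898) = 27.4692 km
4: √((0.0988·111.32)² + (-0.0800·91.96)²) = √(120.965155 + 54.122506) = 13.2321 km
5: √((0.2879·111.32)² + (-0.0848·91.96)²) = √(1027.140196 + 60.812048) = 32.9841 km
6: √((0.0828·111.32)² + (0.1457·91.96)²) = √(84.958546 + 179.521732) = 16.2628 km
7: √((0.2481·111.32)² + (0.1669·91.96)²) = √(762.781100 + 235.564910) = 31.5966 km
8: √((-0.0468·111.32)² + (0.2319·91.96)²) = √(27.141766 + 454.777974) = 21.9527 km
9: √((0.1306·111.32)² + (0.3914·91.96)²) = √(211.364842 + 1295.506415) = 38.8184 km
10: √((-0.0648·111.32)² + (0.3145·91.96)²) = √(52.035102 + 836.448535) = 29.8074 km
11: √((0.1467·111.32)² + (0.3457·91.96)²) = √(266.689933 + 1010.640468) = 35.7398 km
12: √((0.1408·111.32)² + (0.0260·91.96)²) = √(245.669762 + 5.716690) = 15.8552 km
Maximum: 9 at 38.8184 km.

9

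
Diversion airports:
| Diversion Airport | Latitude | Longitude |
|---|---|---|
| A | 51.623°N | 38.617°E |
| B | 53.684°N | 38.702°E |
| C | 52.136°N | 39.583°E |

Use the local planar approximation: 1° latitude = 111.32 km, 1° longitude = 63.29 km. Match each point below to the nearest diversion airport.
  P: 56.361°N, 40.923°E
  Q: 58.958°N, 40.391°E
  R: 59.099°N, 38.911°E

P→B; Q→B; R→B

P at 56.361°N, 40.923°E:
  A: √((-4.738·111.32)² + (-2.306·63.29)²) = √(278186.79313 + 21300.45092) = 547.254 km
  B: √((-2.677·111.32)² + (-2.221·63.29)²) = √(88806.16945 + 19759.10679) = 329.492 km
  C: √((-4.225·111.32)² + (-1.340·63.29)²) = √(221207.48693 + 7192.49863) = 477.912 km
  → nearest: B (329.492 km)
Q at 58.958°N, 40.391°E:
  A: √((-7.335·111.32)² + (-1.774·63.29)²) = √(666724.83364 + 12606.00347) = 824.215 km
  B: √((-5.274·111.32)² + (-1.689·63.29)²) = √(344688.38266 + 11426.92799) = 596.754 km
  C: √((-6.822·111.32)² + (-0.808·63.29)²) = √(576726.39138 + 2615.12777) = 761.145 km
  → nearest: B (596.754 km)
R at 59.099°N, 38.911°E:
  A: √((-7.476·111.32)² + (-0.294·63.29)²) = √(692603.97661 + 346.23012) = 832.436 km
  B: √((-5.415·111.32)² + (-0.209·63.29)²) = √(363365.18768 + 174.96967) = 602.943 km
  C: √((-6.963·111.32)² + (0.672·63.29)²) = √(600812.81268 + 1808.87575) = 776.287 km
  → nearest: B (602.943 km)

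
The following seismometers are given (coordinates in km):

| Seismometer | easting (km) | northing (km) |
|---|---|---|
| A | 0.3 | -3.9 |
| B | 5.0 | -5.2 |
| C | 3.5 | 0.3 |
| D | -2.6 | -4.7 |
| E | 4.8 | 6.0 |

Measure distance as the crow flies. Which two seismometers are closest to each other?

Pairwise distances:
A–B: 4.9 km
A–C: 5.3 km
A–D: 3.0 km
A–E: 10.9 km
B–C: 5.7 km
B–D: 7.6 km
B–E: 11.2 km
C–D: 7.9 km
C–E: 5.8 km
D–E: 13.0 km
Closest pair: A–D at 3.0 km.

A and D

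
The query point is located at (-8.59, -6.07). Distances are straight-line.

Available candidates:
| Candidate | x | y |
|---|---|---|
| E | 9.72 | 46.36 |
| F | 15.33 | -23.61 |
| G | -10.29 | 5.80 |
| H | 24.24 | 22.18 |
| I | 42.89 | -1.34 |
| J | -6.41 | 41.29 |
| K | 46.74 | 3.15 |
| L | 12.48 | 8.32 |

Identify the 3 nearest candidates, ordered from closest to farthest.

G, L, F

Distances from (-8.59, -6.07):
E: 55.54
F: 29.66
G: 11.99
H: 43.31
I: 51.70
J: 47.41
K: 56.09
L: 25.52
Sorted: G (11.99) < L (25.52) < F (29.66) < H (43.31) < J (47.41) < …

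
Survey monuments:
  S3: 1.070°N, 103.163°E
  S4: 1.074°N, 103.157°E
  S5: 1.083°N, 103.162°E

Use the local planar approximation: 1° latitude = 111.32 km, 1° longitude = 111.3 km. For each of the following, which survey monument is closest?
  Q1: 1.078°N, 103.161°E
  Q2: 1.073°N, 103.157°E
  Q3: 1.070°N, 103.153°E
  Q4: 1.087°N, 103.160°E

Q1→S5; Q2→S4; Q3→S4; Q4→S5

Q1 at 1.078°N, 103.161°E:
  S3: √((-0.008·111.32)² + (0.002·111.3)²) = √(0.79309711 + 0.04955076) = 0.917959 km
  S4: √((-0.004·111.32)² + (-0.004·111.3)²) = √(0.19827428 + 0.19820304) = 0.629664 km
  S5: √((0.005·111.32)² + (0.001·111.3)²) = √(0.30980356 + 0.01238769) = 0.567619 km
  → nearest: S5 (0.567619 km)
Q2 at 1.073°N, 103.157°E:
  S3: √((-0.003·111.32)² + (0.006·111.3)²) = √(0.11152928 + 0.44595684) = 0.746650 km
  S4: √((0.001·111.32)² + (0.000·111.3)²) = √(0.01239214 + 0.00000000) = 0.111320 km
  S5: √((0.010·111.32)² + (0.005·111.3)²) = √(1.23921424 + 0.30969225) = 1.244551 km
  → nearest: S4 (0.111320 km)
Q3 at 1.070°N, 103.153°E:
  S3: √((0.000·111.32)² + (0.010·111.3)²) = √(0.00000000 + 1.23876900) = 1.113000 km
  S4: √((0.004·111.32)² + (0.004·111.3)²) = √(0.19827428 + 0.19820304) = 0.629664 km
  S5: √((0.013·111.32)² + (0.009·111.3)²) = √(2.09427207 + 1.00340289) = 1.760021 km
  → nearest: S4 (0.629664 km)
Q4 at 1.087°N, 103.160°E:
  S3: √((-0.017·111.32)² + (0.003·111.3)²) = √(3.58132915 + 0.11148921) = 1.921671 km
  S4: √((-0.013·111.32)² + (-0.003·111.3)²) = √(2.09427207 + 0.11148921) = 1.485181 km
  S5: √((-0.004·111.32)² + (0.002·111.3)²) = √(0.19827428 + 0.04955076) = 0.497820 km
  → nearest: S5 (0.497820 km)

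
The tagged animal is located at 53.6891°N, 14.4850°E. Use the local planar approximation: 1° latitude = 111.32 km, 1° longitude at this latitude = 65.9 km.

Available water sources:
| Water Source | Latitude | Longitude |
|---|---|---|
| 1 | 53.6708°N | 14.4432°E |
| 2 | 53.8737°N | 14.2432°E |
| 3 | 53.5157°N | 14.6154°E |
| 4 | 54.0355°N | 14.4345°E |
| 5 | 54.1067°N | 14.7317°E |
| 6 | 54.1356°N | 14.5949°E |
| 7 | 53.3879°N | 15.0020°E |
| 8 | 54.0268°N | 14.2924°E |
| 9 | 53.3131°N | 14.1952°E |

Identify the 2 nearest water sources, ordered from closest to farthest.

Distances from 53.6891°N, 14.4850°E:
1: √((-0.0183·111.32)² + (-0.0418·65.9)²) = √(4.150005 + 7.587931) = 3.4261 km
2: √((0.1846·111.32)² + (-0.2418·65.9)²) = √(422.289019 + 253.912115) = 26.0039 km
3: √((-0.1734·111.32)² + (0.1304·65.9)²) = √(372.601485 + 73.845836) = 21.1293 km
4: √((0.3464·111.32)² + (-0.0505·65.9)²) = √(1486.969847 + 11.075251) = 38.7046 km
5: √((0.4176·111.32)² + (0.2467·65.9)²) = √(2161.062739 + 264.307282) = 49.2480 km
6: √((0.4465·111.32)² + (0.1099·65.9)²) = √(2470.525391 + 52.452503) = 50.2293 km
7: √((-0.3012·111.32)² + (0.5170·65.9)²) = √(1124.233003 + 1160.785342) = 47.8019 km
8: √((0.3377·111.32)² + (-0.1926·65.9)²) = √(1413.215905 + 161.095495) = 39.6776 km
9: √((-0.3760·111.32)² + (-0.2898·65.9)²) = √(1751.951524 + 364.726729) = 46.0074 km
Sorted: 1 (3.4261 km) < 3 (21.1293 km) < 2 (26.0039 km) < 4 (38.7046 km) < …

1, 3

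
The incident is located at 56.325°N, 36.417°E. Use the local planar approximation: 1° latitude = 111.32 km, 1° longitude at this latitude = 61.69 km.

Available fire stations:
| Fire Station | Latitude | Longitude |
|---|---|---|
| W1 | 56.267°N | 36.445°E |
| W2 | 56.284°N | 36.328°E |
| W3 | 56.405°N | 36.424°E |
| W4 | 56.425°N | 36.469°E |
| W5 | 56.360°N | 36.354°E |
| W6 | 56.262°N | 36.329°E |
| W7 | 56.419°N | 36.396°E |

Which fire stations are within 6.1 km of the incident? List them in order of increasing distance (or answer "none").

Distances from 56.325°N, 36.417°E:
W1: √((-0.058·111.32)² + (0.028·61.69)²) = √(41.68717 + 2.98363) = 6.684 km
W2: √((-0.041·111.32)² + (-0.089·61.69)²) = √(20.83119 + 30.14460) = 7.140 km
W3: √((0.080·111.32)² + (0.007·61.69)²) = √(79.30971 + 0.18648) = 8.916 km
W4: √((0.100·111.32)² + (0.052·61.69)²) = √(123.92142 + 10.29049) = 11.585 km
W5: √((0.035·111.32)² + (-0.063·61.69)²) = √(15.18037 + 15.10465) = 5.503 km
W6: √((-0.063·111.32)² + (-0.088·61.69)²) = √(49.18441 + 29.47100) = 8.869 km
W7: √((0.094·111.32)² + (-0.021·61.69)²) = √(109.49697 + 1.67829) = 10.544 km
Threshold 6.1 km: W5 (5.503 km) is within range.

W5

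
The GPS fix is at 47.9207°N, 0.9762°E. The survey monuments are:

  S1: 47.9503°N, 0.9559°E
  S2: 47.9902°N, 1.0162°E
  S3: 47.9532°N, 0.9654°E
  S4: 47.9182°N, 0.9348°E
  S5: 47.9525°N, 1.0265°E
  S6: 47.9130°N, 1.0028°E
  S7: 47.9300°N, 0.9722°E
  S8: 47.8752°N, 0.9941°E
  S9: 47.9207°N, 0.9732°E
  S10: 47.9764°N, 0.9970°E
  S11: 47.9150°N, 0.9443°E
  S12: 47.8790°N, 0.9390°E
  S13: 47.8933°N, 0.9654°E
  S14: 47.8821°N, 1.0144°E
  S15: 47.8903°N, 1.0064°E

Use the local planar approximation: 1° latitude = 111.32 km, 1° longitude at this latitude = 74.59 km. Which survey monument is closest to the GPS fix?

Distances from 47.9207°N, 0.9762°E:
S1: √((0.0296·111.32)² + (-0.0203·74.59)²) = √(10.857499 + 2.292732) = 3.6263 km
S2: √((0.0695·111.32)² + (0.0400·74.59)²) = √(59.857146 + 8.901869) = 8.2921 km
S3: √((0.0325·111.32)² + (-0.0108·74.59)²) = √(13.089200 + 0.648946) = 3.7065 km
S4: √((-0.0025·111.32)² + (-0.0414·74.59)²) = √(0.077451 + 9.535905) = 3.1005 km
S5: √((0.0318·111.32)² + (0.0503·74.59)²) = √(12.531430 + 14.076581) = 5.1583 km
S6: √((-0.0077·111.32)² + (0.0266·74.59)²) = √(0.734730 + 3.936629) = 2.1613 km
S7: √((0.0093·111.32)² + (-0.0040·74.59)²) = √(1.071796 + 0.089019) = 1.0774 km
S8: √((-0.0455·111.32)² + (0.0179·74.59)²) = √(25.654833 + 1.782655) = 5.2381 km
S9: √((0.0000·111.32)² + (-0.0030·74.59)²) = √(0.000000 + 0.050073) = 0.2238 km
S10: √((0.0557·111.32)² + (0.0208·74.59)²) = √(38.446498 + 2.407065) = 6.3917 km
S11: √((-0.0057·111.32)² + (-0.0319·74.59)²) = √(0.402621 + 5.661644) = 2.4626 km
S12: √((-0.0417·111.32)² + (-0.0372·74.59)²) = √(21.548572 + 7.699226) = 5.4081 km
S13: √((-0.0274·111.32)² + (-0.0108·74.59)²) = √(9.303525 + 0.648946) = 3.1548 km
S14: √((-0.0386·111.32)² + (0.0382·74.59)²) = √(18.463796 + 8.118727) = 5.1558 km
S15: √((-0.0304·111.32)² + (0.0302·74.59)²) = √(11.452322 + 5.074288) = 4.0653 km
Minimum: S9 at 0.2238 km.

S9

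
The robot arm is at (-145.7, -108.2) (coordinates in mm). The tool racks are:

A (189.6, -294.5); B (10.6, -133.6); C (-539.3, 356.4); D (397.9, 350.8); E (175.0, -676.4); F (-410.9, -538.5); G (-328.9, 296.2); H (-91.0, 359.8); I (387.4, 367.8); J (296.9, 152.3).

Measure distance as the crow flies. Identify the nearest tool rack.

Distances from (-145.7, -108.2):
A: √((335.3)² + (-186.3)²) = √(112426.090 + 34707.690) = 383.6 mm
B: √((156.3)² + (-25.4)²) = √(24429.690 + 645.160) = 158.4 mm
C: √((-393.6)² + (464.6)²) = √(154920.960 + 215853.160) = 608.9 mm
D: √((543.6)² + (459.0)²) = √(295500.960 + 210681.000) = 711.5 mm
E: √((320.7)² + (-568.2)²) = √(102848.490 + 322851.240) = 652.5 mm
F: √((-265.2)² + (-430.3)²) = √(70331.040 + 185158.090) = 505.5 mm
G: √((-183.2)² + (404.4)²) = √(33562.240 + 163539.360) = 444.0 mm
H: √((54.7)² + (468.0)²) = √(2992.090 + 219024.000) = 471.2 mm
I: √((533.1)² + (476.0)²) = √(284195.610 + 226576.000) = 714.7 mm
J: √((442.6)² + (260.5)²) = √(195894.760 + 67860.250) = 513.6 mm
Minimum: B at 158.4 mm.

B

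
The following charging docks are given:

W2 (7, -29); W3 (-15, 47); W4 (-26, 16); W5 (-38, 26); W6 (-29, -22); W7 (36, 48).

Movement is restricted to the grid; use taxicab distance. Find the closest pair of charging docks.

W4 and W5

Pairwise distances:
W2–W3: 98
W2–W4: 78
W2–W5: 100
W2–W6: 43
W2–W7: 106
W3–W4: 42
W3–W5: 44
W3–W6: 83
W3–W7: 52
W4–W5: 22
W4–W6: 41
W4–W7: 94
W5–W6: 57
W5–W7: 96
W6–W7: 135
Closest pair: W4–W5 at 22.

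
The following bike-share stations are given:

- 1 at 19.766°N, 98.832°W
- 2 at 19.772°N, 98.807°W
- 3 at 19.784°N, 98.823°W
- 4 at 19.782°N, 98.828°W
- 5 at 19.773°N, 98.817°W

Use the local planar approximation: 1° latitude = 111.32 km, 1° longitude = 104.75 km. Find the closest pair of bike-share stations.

Pairwise distances:
1–2: 2.703 km
1–3: 2.214 km
1–4: 1.830 km
1–5: 1.754 km
2–3: 2.143 km
2–4: 2.465 km
2–5: 1.053 km
3–4: 0.569 km
3–5: 1.376 km
4–5: 1.527 km
Closest pair: 3–4 at 0.569 km.

3 and 4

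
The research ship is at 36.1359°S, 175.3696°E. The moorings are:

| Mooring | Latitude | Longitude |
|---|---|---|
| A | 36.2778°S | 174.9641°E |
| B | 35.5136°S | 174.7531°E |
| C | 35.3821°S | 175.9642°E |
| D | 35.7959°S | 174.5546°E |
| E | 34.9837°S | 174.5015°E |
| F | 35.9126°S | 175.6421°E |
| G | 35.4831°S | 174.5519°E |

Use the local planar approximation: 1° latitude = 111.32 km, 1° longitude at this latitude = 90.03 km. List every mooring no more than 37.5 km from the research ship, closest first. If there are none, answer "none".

F

Distances from 36.1359°S, 175.3696°E:
A: √((-0.1419·111.32)² + (-0.4055·90.03)²) = √(249.523346 + 1332.773096) = 39.7781 km
B: √((0.6223·111.32)² + (-0.6165·90.03)²) = √(4798.947483 + 3080.637957) = 88.7670 km
C: √((0.7538·111.32)² + (0.5946·90.03)²) = √(7041.394254 + 2865.657680) = 99.5342 km
D: √((0.3400·111.32)² + (-0.8150·90.03)²) = √(1432.531661 + 5383.809913) = 82.5611 km
E: √((1.1522·111.32)² + (-0.8681·90.03)²) = √(16451.372543 + 6108.210746) = 150.1985 km
F: √((0.2233·111.32)² + (0.2725·90.03)²) = √(617.908033 + 601.876676) = 34.9254 km
G: √((0.6528·111.32)² + (-0.8177·90.03)²) = √(5280.884717 + 5419.540871) = 103.4429 km
Threshold 37.5 km: F (34.9254 km) is within range.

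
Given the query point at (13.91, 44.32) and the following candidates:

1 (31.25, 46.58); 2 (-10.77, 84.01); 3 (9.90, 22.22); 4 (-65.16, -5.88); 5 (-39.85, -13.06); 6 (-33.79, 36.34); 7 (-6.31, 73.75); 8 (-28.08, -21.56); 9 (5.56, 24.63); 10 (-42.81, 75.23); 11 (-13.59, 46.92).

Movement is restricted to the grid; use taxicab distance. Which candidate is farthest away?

4

Distances from (13.91, 44.32):
1: |17.34| + |2.26| = 17.34 + 2.26 = 19.60
2: |-24.68| + |39.69| = 24.68 + 39.69 = 64.37
3: |-4.01| + |-22.10| = 4.01 + 22.10 = 26.11
4: |-79.07| + |-50.20| = 79.07 + 50.20 = 129.27
5: |-53.76| + |-57.38| = 53.76 + 57.38 = 111.14
6: |-47.70| + |-7.98| = 47.70 + 7.98 = 55.68
7: |-20.22| + |29.43| = 20.22 + 29.43 = 49.65
8: |-41.99| + |-65.88| = 41.99 + 65.88 = 107.87
9: |-8.35| + |-19.69| = 8.35 + 19.69 = 28.04
10: |-56.72| + |30.91| = 56.72 + 30.91 = 87.63
11: |-27.50| + |2.60| = 27.50 + 2.60 = 30.10
Maximum: 4 at 129.27.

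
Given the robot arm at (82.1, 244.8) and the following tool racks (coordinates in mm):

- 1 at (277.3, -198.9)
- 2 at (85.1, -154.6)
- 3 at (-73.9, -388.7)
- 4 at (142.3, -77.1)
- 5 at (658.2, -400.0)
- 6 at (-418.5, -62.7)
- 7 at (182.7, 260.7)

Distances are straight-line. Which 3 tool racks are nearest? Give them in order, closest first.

Distances from (82.1, 244.8):
1: 484.7 mm
2: 399.4 mm
3: 652.4 mm
4: 327.5 mm
5: 864.7 mm
6: 587.5 mm
7: 101.8 mm
Sorted: 7 (101.8 mm) < 4 (327.5 mm) < 2 (399.4 mm) < 1 (484.7 mm) < 6 (587.5 mm) < …

7, 4, 2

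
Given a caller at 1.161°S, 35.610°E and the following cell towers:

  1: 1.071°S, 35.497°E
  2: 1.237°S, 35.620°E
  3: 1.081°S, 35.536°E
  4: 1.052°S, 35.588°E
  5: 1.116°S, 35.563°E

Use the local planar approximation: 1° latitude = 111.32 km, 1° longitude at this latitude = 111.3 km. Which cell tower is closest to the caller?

5

Distances from 1.161°S, 35.610°E:
1: √((0.090·111.32)² + (-0.113·111.3)²) = √(100.37635 + 158.17841) = 16.080 km
2: √((-0.076·111.32)² + (0.010·111.3)²) = √(71.57701 + 1.23877) = 8.533 km
3: √((0.080·111.32)² + (-0.074·111.3)²) = √(79.30971 + 67.83499) = 12.130 km
4: √((0.109·111.32)² + (-0.022·111.3)²) = √(147.23104 + 5.99564) = 12.378 km
5: √((0.045·111.32)² + (-0.047·111.3)²) = √(25.09409 + 27.36441) = 7.243 km
Minimum: 5 at 7.243 km.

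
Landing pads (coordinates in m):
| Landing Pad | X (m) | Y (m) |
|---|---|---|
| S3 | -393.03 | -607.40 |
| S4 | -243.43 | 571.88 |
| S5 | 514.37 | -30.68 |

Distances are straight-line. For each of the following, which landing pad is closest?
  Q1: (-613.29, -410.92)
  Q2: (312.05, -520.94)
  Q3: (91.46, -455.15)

Q1 at (-613.29, -410.92):
  S3: √((220.26)² + (-196.48)²) = √(48514.4676 + 38604.3904) = 295.16 m
  S4: √((369.86)² + (982.80)²) = √(136796.4196 + 965895.8400) = 1050.09 m
  S5: √((1127.66)² + (380.24)²) = √(1271617.0756 + 144582.4576) = 1190.04 m
  → nearest: S3 (295.16 m)
Q2 at (312.05, -520.94):
  S3: √((-705.08)² + (-86.46)²) = √(497137.8064 + 7475.3316) = 710.36 m
  S4: √((-555.48)² + (1092.82)²) = √(308558.0304 + 1194255.5524) = 1225.89 m
  S5: √((202.32)² + (490.26)²) = √(40933.3824 + 240354.8676) = 530.37 m
  → nearest: S5 (530.37 m)
Q3 at (91.46, -455.15):
  S3: √((-484.49)² + (-152.25)²) = √(234730.5601 + 23180.0625) = 507.85 m
  S4: √((-334.89)² + (1027.03)²) = √(112151.3121 + 1054790.6209) = 1080.25 m
  S5: √((422.91)² + (424.47)²) = √(178852.8681 + 180174.7809) = 599.19 m
  → nearest: S3 (507.85 m)

Q1→S3; Q2→S5; Q3→S3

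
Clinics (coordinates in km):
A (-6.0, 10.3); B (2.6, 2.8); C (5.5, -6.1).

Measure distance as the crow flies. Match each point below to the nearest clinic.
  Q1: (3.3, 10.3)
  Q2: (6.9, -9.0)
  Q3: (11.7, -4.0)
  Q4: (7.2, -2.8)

Q1→B; Q2→C; Q3→C; Q4→C

Q1 at (3.3, 10.3):
  A: 9.3 km
  B: 7.5 km
  C: 16.5 km
  → nearest: B (7.5 km)
Q2 at (6.9, -9.0):
  A: 23.2 km
  B: 12.6 km
  C: 3.2 km
  → nearest: C (3.2 km)
Q3 at (11.7, -4.0):
  A: 22.8 km
  B: 11.4 km
  C: 6.5 km
  → nearest: C (6.5 km)
Q4 at (7.2, -2.8):
  A: 18.6 km
  B: 7.2 km
  C: 3.7 km
  → nearest: C (3.7 km)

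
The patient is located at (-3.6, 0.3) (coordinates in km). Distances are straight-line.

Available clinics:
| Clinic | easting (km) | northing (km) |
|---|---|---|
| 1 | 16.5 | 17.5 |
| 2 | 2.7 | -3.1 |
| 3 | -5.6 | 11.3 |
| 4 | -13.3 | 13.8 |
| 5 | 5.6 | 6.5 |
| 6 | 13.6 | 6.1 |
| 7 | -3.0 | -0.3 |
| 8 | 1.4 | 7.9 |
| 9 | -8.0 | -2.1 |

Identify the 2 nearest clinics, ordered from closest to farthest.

7, 9

Distances from (-3.6, 0.3):
1: 26.5 km
2: 7.2 km
3: 11.2 km
4: 16.6 km
5: 11.1 km
6: 18.2 km
7: 0.8 km
8: 9.1 km
9: 5.0 km
Sorted: 7 (0.8 km) < 9 (5.0 km) < 2 (7.2 km) < 8 (9.1 km) < …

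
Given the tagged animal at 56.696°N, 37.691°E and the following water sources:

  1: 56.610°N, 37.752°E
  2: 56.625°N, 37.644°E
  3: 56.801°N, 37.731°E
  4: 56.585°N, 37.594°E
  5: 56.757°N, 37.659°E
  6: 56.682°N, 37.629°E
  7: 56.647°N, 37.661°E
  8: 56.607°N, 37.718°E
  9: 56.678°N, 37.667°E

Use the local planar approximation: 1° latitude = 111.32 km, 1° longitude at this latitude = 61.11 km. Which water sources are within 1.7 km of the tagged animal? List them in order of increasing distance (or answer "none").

none

Distances from 56.696°N, 37.691°E:
1: √((-0.086·111.32)² + (0.061·61.11)²) = √(91.65229 + 13.89582) = 10.274 km
2: √((-0.071·111.32)² + (-0.047·61.11)²) = √(62.46879 + 8.24936) = 8.409 km
3: √((0.105·111.32)² + (0.040·61.11)²) = √(136.62337 + 5.97509) = 11.941 km
4: √((-0.111·111.32)² + (-0.097·61.11)²) = √(152.68359 + 35.13727) = 13.705 km
5: √((0.061·111.32)² + (-0.032·61.11)²) = √(46.11116 + 3.82406) = 7.066 km
6: √((-0.014·111.32)² + (-0.062·61.11)²) = √(2.42886 + 14.35516) = 4.097 km
7: √((-0.049·111.32)² + (-0.030·61.11)²) = √(29.75353 + 3.36099) = 5.755 km
8: √((-0.089·111.32)² + (0.027·61.11)²) = √(98.15816 + 2.72240) = 10.044 km
9: √((-0.018·111.32)² + (-0.024·61.11)²) = √(4.01505 + 2.15103) = 2.483 km
Threshold 1.7 km: none within range.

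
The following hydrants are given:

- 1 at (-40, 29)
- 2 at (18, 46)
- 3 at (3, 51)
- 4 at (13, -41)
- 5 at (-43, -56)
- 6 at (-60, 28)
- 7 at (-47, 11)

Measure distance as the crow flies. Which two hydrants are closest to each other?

Pairwise distances:
1–2: 60.44
1–3: 48.30
1–4: 87.80
1–5: 85.05
1–6: 20.02
1–7: 19.31
2–3: 15.81
2–4: 87.14
2–5: 118.85
2–6: 80.05
2–7: 73.82
3–4: 92.54
3–5: 116.47
3–6: 67.07
3–7: 64.03
4–5: 57.97
4–6: 100.45
4–7: 79.40
5–6: 85.70
5–7: 67.12
6–7: 21.40
Closest pair: 2–3 at 15.81.

2 and 3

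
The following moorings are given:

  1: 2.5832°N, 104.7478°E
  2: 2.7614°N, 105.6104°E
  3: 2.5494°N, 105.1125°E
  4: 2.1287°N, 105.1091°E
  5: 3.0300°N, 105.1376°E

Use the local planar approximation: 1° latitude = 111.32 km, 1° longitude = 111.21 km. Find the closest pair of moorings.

1 and 3

Pairwise distances:
1–3: 40.7324 km
3–4: 46.8339 km
3–5: 53.5732 km
2–3: 60.1910 km
2–5: 60.4873 km
1–4: 64.6088 km
1–5: 65.9776 km
2–4: 89.8260 km
1–2: 97.9593 km
4–5: 100.3828 km
Closest pair: 1–3 at 40.7324 km.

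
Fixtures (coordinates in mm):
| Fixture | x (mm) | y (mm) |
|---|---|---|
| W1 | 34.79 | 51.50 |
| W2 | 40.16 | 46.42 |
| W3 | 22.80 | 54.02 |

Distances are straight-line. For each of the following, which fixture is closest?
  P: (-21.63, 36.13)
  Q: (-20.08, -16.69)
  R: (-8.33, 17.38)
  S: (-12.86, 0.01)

P→W3; Q→W3; R→W3; S→W3

P at (-21.63, 36.13):
  W1: 58.48 mm
  W2: 62.64 mm
  W3: 47.90 mm
  → nearest: W3 (47.90 mm)
Q at (-20.08, -16.69):
  W1: 87.52 mm
  W2: 87.25 mm
  W3: 82.70 mm
  → nearest: W3 (82.70 mm)
R at (-8.33, 17.38):
  W1: 54.99 mm
  W2: 56.52 mm
  W3: 48.08 mm
  → nearest: W3 (48.08 mm)
S at (-12.86, 0.01):
  W1: 70.16 mm
  W2: 70.46 mm
  W3: 64.72 mm
  → nearest: W3 (64.72 mm)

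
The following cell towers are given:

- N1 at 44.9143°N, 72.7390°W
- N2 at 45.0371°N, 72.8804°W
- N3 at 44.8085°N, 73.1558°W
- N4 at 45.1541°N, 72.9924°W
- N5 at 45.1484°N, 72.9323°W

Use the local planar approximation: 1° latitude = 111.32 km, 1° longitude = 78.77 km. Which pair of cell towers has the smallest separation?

N4 and N5

Pairwise distances:
N4–N5: 4.7764 km
N2–N5: 13.0470 km
N2–N4: 15.7311 km
N1–N2: 17.6332 km
N1–N5: 30.1822 km
N1–N4: 33.3319 km
N2–N3: 33.4393 km
N1–N3: 34.8799 km
N3–N4: 40.5681 km
N3–N5: 41.7328 km
Closest pair: N4–N5 at 4.7764 km.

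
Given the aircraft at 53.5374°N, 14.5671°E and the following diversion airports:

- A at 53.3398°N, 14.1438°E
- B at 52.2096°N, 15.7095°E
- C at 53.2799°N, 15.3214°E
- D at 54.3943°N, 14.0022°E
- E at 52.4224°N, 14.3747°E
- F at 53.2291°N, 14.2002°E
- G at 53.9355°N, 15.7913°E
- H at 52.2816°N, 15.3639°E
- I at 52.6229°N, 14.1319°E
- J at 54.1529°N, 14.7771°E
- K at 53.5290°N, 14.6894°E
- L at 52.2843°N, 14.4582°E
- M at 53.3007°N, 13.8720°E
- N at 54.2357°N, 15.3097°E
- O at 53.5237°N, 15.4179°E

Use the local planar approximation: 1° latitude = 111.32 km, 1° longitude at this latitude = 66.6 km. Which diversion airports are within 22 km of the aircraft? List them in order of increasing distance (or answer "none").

Distances from 53.5374°N, 14.5671°E:
A: 35.7580 km
B: 166.2431 km
C: 57.8392 km
D: 102.5413 km
E: 124.7815 km
F: 42.1302 km
G: 92.7975 km
H: 149.5290 km
I: 105.8478 km
J: 69.9303 km
K: 8.1987 km
L: 139.6835 km
M: 53.2672 km
N: 92.1342 km
O: 56.6838 km
Threshold 22 km: K (8.1987 km) is within range.

K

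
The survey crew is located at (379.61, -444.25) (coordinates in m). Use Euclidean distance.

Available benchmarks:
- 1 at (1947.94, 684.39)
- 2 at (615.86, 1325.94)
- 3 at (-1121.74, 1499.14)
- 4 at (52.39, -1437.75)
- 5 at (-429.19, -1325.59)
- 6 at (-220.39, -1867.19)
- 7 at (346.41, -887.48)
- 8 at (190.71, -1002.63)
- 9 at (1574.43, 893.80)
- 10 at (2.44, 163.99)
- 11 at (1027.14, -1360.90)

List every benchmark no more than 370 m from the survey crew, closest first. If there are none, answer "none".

Distances from (379.61, -444.25):
1: √((1568.33)² + (1128.64)²) = √(2459658.9889 + 1273828.2496) = 1932.22 m
2: √((236.25)² + (1770.19)²) = √(55814.0625 + 3133572.6361) = 1785.89 m
3: √((-1501.35)² + (1943.39)²) = √(2254051.8225 + 3776764.6921) = 2455.77 m
4: √((-327.22)² + (-993.50)²) = √(107072.9284 + 987042.2500) = 1046.00 m
5: √((-808.80)² + (-881.34)²) = √(654157.4400 + 776760.1956) = 1196.21 m
6: √((-600.00)² + (-1422.94)²) = √(360000.0000 + 2024758.2436) = 1544.27 m
7: √((-33.20)² + (-443.23)²) = √(1102.2400 + 196452.8329) = 444.47 m
8: √((-188.90)² + (-558.38)²) = √(35683.2100 + 311788.2244) = 589.47 m
9: √((1194.82)² + (1338.05)²) = √(1427594.8324 + 1790377.8025) = 1793.87 m
10: √((-377.17)² + (608.24)²) = √(142257.2089 + 369955.8976) = 715.69 m
11: √((647.53)² + (-916.65)²) = √(419295.1009 + 840247.2225) = 1122.29 m
Threshold 370 m: none within range.

none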